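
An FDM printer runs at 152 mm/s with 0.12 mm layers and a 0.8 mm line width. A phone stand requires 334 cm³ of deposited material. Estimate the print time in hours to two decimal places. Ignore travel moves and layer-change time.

6.36 hours

Extrusion cross-section = 0.12 × 0.8, so 0.096 mm².
Total extruded path = 334000/0.096 = 3479166.7 mm.
Extrusion time = 3479166.7 / 152, so 22889.3 s.
That's 22889.3 s → 6.36 hours.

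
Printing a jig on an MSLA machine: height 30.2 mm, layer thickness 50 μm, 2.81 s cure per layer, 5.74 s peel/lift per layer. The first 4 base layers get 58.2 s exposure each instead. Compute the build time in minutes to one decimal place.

89.8 minutes

Number of layers: 30.2 / 0.05 → 604 (rounded up).
Bottom layers: 4 × (58.2 + 5.74) → 255.76 s.
Normal layers = 600 × (2.81 + 5.74) = 5130 s.
Total = 255.76 + 5130 = 5385.76 s = 89.8 minutes.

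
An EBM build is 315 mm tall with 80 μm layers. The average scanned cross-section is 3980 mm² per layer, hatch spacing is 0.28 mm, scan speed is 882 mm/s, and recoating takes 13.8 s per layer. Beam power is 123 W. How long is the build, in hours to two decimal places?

32.72 hours

Number of layers: 315 / 0.08 → 3938 (rounded up).
Scan path per layer = 3980 / 0.28 = 14214.3 mm.
Beam time per layer: 14214.3 / 882 → 16.116 s.
Per-layer time: 16.116 + 13.8 → 29.916 s.
3938 layers × 29.916 s/layer = 117809.208 s, i.e. 32.72 hours.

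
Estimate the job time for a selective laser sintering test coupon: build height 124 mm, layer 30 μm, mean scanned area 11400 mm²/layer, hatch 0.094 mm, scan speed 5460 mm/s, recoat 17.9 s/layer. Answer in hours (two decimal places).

Layers = ⌈124/0.03⌉ = 4134.
Per-layer scan distance = 11400 / 0.094 = 121276.6 mm.
Per-layer scan time = 121276.6 / 5460 = 22.2118 s.
Time per layer: 22.2118 + 17.9 → 40.1118 s.
Build time = 4134 × 40.1118 = 165822.1812 s = 46.06 hours.

46.06 hours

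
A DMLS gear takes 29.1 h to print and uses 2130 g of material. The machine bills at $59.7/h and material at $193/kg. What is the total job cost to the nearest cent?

$2148.36

Machine cost: 59.7 × 29.1 → $1737.27.
Feedstock cost = 193 × 2130/1000, so $411.09.
Job cost: 1737.27 + 411.09 = $2148.36.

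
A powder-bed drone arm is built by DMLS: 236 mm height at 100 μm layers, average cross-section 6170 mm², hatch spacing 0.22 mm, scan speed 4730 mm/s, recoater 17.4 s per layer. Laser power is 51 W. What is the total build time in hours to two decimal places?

15.29 hours

Number of layers: 236 / 0.1 → 2360 (rounded up).
Scan path per layer = 6170 / 0.22, so 28045.5 mm.
Laser time per layer = 28045.5 / 4730 = 5.9293 s.
Time per layer = 5.9293 + 17.4 = 23.3293 s.
Build time = 2360 × 23.3293 = 55057.148 s = 15.29 hours.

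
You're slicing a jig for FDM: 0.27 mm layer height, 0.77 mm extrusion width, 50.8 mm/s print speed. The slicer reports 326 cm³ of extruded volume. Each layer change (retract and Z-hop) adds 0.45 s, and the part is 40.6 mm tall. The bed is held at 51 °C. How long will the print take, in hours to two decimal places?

Extrusion cross-section = 0.27 × 0.77 = 0.2079 mm².
Toolpath length = 326 cm³ / 0.2079 mm² = 326000 / 0.2079 = 1568061.6 mm.
Extrusion time = 1568061.6 / 50.8 = 30867.4 s.
Layer count = ceil(40.6 / 0.27) = 151.
Z-hop total = 151 × 0.45 = 67.95 s.
Altogether 30867.4 + 67.95 = 30935.35 s, i.e. 8.59 hours.

8.59 hours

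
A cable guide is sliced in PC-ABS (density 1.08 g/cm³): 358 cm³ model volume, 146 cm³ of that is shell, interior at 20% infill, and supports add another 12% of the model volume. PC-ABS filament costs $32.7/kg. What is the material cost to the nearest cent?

Infill region = 358 − 146, so 212 cm³.
Infill deposited: 0.20 × 212 → 42.4 cm³.
Support = 0.12 × 358, so 42.96 cm³.
Total extruded: 146 + 42.4 + 42.96 → 231.36 cm³.
Mass = 231.36 × 1.08, so 249.8688 g.
Cost = 249.8688 g / 1000 × $32.7/kg = $8.17.

$8.17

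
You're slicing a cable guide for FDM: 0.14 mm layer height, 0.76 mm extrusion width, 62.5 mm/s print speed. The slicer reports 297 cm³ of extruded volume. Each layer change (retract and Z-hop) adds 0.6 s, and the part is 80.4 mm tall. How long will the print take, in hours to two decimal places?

Line area: 0.14 × 0.76 → 0.1064 mm².
Total extruded path = 297000/0.1064 = 2791353.4 mm.
Time extruding: 2791353.4 / 62.5 → 44661.7 s.
Number of layers: 80.4 / 0.14 → 575 (rounded up).
Layer-change overhead = 575 × 0.6, so 345 s.
Altogether 44661.7 + 345 = 45006.7 s, i.e. 12.50 hours.

12.50 hours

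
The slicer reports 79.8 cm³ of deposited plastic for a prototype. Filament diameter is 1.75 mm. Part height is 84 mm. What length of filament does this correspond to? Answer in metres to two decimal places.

A = π r² = π × 0.875² = 2.4053 mm².
L = 79800 mm³ / 2.4053 mm² = 33176.73 mm, i.e. 33.18 m.

33.18 m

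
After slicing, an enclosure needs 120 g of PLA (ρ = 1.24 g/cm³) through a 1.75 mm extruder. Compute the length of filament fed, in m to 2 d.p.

40.23 m

Volume = 120 g / 1.24 g·cm⁻³ = 96.7742 cm³ = 96774.2 mm³.
A = π r² = π × 0.875² = 2.4053 mm².
L = V/A = 96774.2/2.4053 = 40233.73 mm → 40.23 m.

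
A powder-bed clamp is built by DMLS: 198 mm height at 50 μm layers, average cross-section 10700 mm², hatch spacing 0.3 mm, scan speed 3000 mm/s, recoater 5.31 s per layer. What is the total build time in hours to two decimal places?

18.92 hours

Layers = ⌈198/0.05⌉ = 3960.
Per-layer scan distance = 10700 / 0.3 = 35666.7 mm.
Laser time per layer: 35666.7 / 3000 → 11.8889 s.
Layer cycle = 11.8889 + 5.31 = 17.1989 s.
Total: 3960 × 17.1989 s = 68107.644 s → 18.92 hours.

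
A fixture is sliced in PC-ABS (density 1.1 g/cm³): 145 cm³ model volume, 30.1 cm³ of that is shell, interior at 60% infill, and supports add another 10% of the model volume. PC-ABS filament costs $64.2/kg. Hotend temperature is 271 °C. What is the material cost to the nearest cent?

Volume inside the shell: 145 − 30.1 → 114.9 cm³.
Infill volume = 0.60 × 114.9, so 68.94 cm³.
Support = 0.10 × 145 = 14.5 cm³.
Deposited volume: 30.1 + 68.94 + 14.5 → 113.54 cm³.
Mass = 113.54 × 1.1 = 124.894 g.
Cost = 124.894 g / 1000 × $64.2/kg = $8.02.

$8.02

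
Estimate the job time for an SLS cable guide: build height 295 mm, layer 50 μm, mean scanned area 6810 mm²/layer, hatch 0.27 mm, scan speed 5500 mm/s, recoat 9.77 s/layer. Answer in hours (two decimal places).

Number of layers: 295 / 0.05 → 5900 (rounded up).
Per-layer scan distance: 6810 / 0.27 → 25222.2 mm.
Laser time per layer = 25222.2 / 5500, so 4.5859 s.
Layer cycle = 4.5859 + 9.77 = 14.3559 s.
5900 layers × 14.3559 s/layer = 84699.81 s, i.e. 23.53 hours.

23.53 hours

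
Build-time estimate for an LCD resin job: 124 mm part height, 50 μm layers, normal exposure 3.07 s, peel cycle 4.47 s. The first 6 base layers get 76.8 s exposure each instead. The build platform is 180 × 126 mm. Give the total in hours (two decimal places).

Number of layers: 124 / 0.05 → 2480 (rounded up).
Base layers: 6 × (76.8 + 4.47) → 487.62 s.
Normal layers = 2474 × (3.07 + 4.47), so 18653.96 s.
Total = 487.62 + 18653.96 = 19141.58 s = 5.32 hours.

5.32 hours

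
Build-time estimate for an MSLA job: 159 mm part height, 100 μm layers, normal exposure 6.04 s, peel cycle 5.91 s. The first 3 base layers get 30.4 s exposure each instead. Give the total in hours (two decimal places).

5.30 hours

Layers = ⌈159/0.1⌉ = 1590.
Bottom layers = 3 × (30.4 + 5.91), so 108.93 s.
Remaining layers = 1587 × (6.04 + 5.91) = 18964.65 s.
Sum: 108.93 + 18964.65 = 19073.58 s → 5.30 hours.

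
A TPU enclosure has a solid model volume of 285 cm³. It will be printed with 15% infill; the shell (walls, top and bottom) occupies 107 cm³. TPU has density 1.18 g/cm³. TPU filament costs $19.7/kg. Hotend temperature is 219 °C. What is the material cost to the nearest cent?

Interior volume: 285 − 107 → 178 cm³.
Infill deposited = 0.15 × 178, so 26.7 cm³.
Deposited volume = 107 + 26.7, so 133.7 cm³.
Mass: 133.7 × 1.18 → 157.766 g.
Cost = 157.766 g / 1000 × $19.7/kg = $3.11.

$3.11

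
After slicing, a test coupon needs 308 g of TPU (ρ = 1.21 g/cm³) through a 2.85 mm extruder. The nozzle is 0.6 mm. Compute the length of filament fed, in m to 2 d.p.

39.90 m

Volume = 308 g / 1.21 g·cm⁻³ = 254.5455 cm³ = 254545.5 mm³.
Cross-section of 2.85 mm filament: π·(2.85/2)² = 6.3794 mm².
Length = 254545.5 / 6.3794 = 39901.17 mm = 39.90 m.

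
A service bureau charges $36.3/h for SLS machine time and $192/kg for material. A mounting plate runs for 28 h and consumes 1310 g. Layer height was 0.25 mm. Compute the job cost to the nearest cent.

Machine cost = 36.3 × 28, so $1016.40.
Material charge = 192 × 1310/1000, so $251.52.
Job cost: 1016.40 + 251.52 = $1267.92.

$1267.92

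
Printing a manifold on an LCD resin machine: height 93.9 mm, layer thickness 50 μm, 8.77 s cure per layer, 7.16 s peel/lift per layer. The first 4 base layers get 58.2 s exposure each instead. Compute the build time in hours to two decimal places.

Layers = ⌈93.9/0.05⌉ = 1878.
Bottom layers: 4 × (58.2 + 7.16) → 261.44 s.
Normal layers: 1874 × (8.77 + 7.16) → 29852.82 s.
Total = 261.44 + 29852.82 = 30114.26 s = 8.37 hours.

8.37 hours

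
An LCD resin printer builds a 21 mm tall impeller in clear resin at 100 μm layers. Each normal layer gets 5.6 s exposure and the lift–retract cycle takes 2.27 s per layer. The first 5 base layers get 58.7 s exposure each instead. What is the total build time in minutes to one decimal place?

Layers = ⌈21/0.1⌉ = 210.
Burn-in layers = 5 × (58.7 + 2.27), so 304.85 s.
Normal layers = 205 × (5.6 + 2.27), so 1613.35 s.
Sum: 304.85 + 1613.35 = 1918.2 s → 32.0 minutes.

32.0 minutes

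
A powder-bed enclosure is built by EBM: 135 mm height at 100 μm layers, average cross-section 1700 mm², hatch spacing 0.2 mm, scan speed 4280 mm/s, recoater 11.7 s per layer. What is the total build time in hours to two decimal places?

5.13 hours

Layers = ⌈135/0.1⌉ = 1350.
Hatch length per layer = 1700 / 0.2, so 8500 mm.
Beam time per layer = 8500 / 4280, so 1.986 s.
Per-layer time = 1.986 + 11.7, so 13.686 s.
1350 layers × 13.686 s/layer = 18476.1 s, i.e. 5.13 hours.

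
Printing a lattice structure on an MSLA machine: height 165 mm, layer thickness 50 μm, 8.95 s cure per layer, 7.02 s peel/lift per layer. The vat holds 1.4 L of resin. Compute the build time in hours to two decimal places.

14.64 hours

Layers = ⌈165/0.05⌉ = 3300.
Each layer takes = 8.95 + 7.02 = 15.97 s.
Build time: 3300 × 15.97 s = 52701 s, i.e. 14.64 hours.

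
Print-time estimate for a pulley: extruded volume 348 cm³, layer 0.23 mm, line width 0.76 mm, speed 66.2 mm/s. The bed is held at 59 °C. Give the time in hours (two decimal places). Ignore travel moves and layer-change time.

Extrusion cross-section = 0.23 × 0.76 = 0.1748 mm².
Path length: 348000 mm³ / 0.1748 mm² → 1990846.7 mm.
Extrusion time: 1990846.7 / 66.2 → 30073.2 s.
30073.2 s = 8.35 hours.

8.35 hours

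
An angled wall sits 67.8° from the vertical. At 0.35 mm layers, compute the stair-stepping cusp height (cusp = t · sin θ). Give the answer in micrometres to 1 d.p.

Cusp = layer height × sin(67.8°) = 0.35 × 0.9259 = 0.324065 mm = 324.1 μm.

324.1 μm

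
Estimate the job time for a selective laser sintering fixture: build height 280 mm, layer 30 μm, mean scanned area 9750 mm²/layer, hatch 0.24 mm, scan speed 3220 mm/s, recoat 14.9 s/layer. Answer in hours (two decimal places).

71.34 hours

Layers = ⌈280/0.03⌉ = 9334.
Hatch length per layer: 9750 / 0.24 → 40625 mm.
Scan time per layer = 40625 / 3220 = 12.6165 s.
Time per layer = 12.6165 + 14.9 = 27.5165 s.
Build time = 9334 × 27.5165 = 256839.011 s = 71.34 hours.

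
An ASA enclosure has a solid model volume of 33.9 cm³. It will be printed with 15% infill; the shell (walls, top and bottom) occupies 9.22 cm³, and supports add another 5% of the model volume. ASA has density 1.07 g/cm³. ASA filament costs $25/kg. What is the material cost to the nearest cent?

$0.39

Interior volume: 33.9 − 9.22 → 24.68 cm³.
Infill deposited = 0.15 × 24.68, so 3.702 cm³.
Support: 0.05 × 33.9 → 1.695 cm³.
Total extruded = 9.22 + 3.702 + 1.695 = 14.617 cm³.
Mass: 14.617 × 1.07 → 15.64019 g.
At $25/kg: 15.64019/1000 × 25 = $0.39.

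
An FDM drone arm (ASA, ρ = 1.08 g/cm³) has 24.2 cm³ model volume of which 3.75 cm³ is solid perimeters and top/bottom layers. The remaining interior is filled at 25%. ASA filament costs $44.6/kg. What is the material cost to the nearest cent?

Infill region = 24.2 − 3.75, so 20.45 cm³.
Infill volume: 0.25 × 20.45 → 5.1125 cm³.
Total printed volume = 3.75 + 5.1125 = 8.8625 cm³.
Mass = 8.8625 × 1.08 = 9.5715 g.
At $44.6/kg: 9.5715/1000 × 44.6 = $0.43.

$0.43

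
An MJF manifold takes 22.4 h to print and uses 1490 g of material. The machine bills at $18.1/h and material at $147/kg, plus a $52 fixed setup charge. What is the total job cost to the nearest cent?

Machine-time cost = 18.1 × 22.4 = $405.44.
Material charge: 147 × 1490/1000 → $219.03.
Adding setup: 405.44 + 219.03 + 52 → $676.47.

$676.47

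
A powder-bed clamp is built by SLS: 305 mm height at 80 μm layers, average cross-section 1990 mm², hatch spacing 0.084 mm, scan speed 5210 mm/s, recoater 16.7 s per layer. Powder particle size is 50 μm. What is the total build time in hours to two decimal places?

Layer count = ceil(305 / 0.08) = 3813.
Per-layer scan distance: 1990 / 0.084 → 23690.5 mm.
Laser time per layer = 23690.5 / 5210 = 4.5471 s.
Layer cycle = 4.5471 + 16.7 = 21.2471 s.
Build time = 3813 × 21.2471 = 81015.1923 s = 22.50 hours.

22.50 hours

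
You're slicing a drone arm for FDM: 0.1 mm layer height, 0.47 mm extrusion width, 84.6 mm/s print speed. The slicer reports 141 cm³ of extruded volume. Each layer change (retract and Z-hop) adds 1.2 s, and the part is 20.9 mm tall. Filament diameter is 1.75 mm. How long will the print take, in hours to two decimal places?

9.92 hours

Bead cross-section = 0.1 × 0.47, so 0.047 mm².
Path length: 141000 mm³ / 0.047 mm² → 3000000 mm.
Print-move time: 3000000 / 84.6 → 35461 s.
Number of layers: 20.9 / 0.1 → 209 (rounded up).
Z-hop total = 209 × 1.2, so 250.8 s.
Total = 35461 + 250.8 = 35711.8 s = 9.92 hours.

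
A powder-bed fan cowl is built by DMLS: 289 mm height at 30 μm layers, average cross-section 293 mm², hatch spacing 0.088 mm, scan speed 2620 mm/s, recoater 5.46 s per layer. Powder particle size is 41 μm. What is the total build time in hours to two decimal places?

18.01 hours

Layer count = ceil(289 / 0.03) = 9634.
Per-layer scan distance: 293 / 0.088 → 3329.5 mm.
Laser time per layer: 3329.5 / 2620 → 1.2708 s.
Layer cycle: 1.2708 + 5.46 → 6.7308 s.
Build time = 9634 × 6.7308 = 64844.5272 s = 18.01 hours.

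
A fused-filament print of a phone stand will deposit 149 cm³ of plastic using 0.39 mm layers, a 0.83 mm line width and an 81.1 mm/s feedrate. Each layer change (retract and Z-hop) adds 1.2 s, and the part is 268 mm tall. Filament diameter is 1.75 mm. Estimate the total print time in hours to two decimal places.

1.81 hours

Line area = 0.39 × 0.83, so 0.3237 mm².
Toolpath length = 149 cm³ / 0.3237 mm² = 149000 / 0.3237 = 460302.7 mm.
Time extruding: 460302.7 / 81.1 → 5675.7 s.
Layers = ⌈268/0.39⌉ = 688.
Z-hop total = 688 × 1.2 = 825.6 s.
Altogether 5675.7 + 825.6 = 6501.3 s, i.e. 1.81 hours.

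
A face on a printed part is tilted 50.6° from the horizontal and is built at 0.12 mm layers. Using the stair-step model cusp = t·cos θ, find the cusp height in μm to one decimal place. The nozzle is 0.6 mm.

76.2 μm

h_c = t·cos θ = 0.12 × 0.6347 = 0.076164 mm (76.2 μm).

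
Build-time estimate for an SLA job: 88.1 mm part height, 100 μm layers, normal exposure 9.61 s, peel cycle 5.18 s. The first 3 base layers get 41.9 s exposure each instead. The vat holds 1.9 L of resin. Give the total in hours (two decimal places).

3.65 hours

Layer count = ceil(88.1 / 0.1) = 881.
Base layers: 3 × (41.9 + 5.18) → 141.24 s.
Remaining layers: 878 × (9.61 + 5.18) → 12985.62 s.
Sum: 141.24 + 12985.62 = 13126.86 s → 3.65 hours.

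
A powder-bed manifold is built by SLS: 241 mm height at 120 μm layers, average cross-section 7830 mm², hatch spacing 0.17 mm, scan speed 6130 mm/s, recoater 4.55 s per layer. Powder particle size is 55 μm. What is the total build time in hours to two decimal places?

Layers = ⌈241/0.12⌉ = 2009.
Hatch length per layer = 7830 / 0.17, so 46058.8 mm.
Scan time per layer = 46058.8 / 6130 = 7.5137 s.
Time per layer = 7.5137 + 4.55, so 12.0637 s.
Total: 2009 × 12.0637 s = 24235.9733 s → 6.73 hours.

6.73 hours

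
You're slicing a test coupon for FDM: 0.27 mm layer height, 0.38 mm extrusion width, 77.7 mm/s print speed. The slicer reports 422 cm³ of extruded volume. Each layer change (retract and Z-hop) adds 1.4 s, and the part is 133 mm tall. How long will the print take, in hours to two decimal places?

Extrusion cross-section = 0.27 × 0.38, so 0.1026 mm².
Toolpath length = 422 cm³ / 0.1026 mm² = 422000 / 0.1026 = 4113060.4 mm.
Time extruding = 4113060.4 / 77.7, so 52935.1 s.
Number of layers: 133 / 0.27 → 493 (rounded up).
Z-hop total: 493 × 1.4 → 690.2 s.
Altogether 52935.1 + 690.2 = 53625.3 s, i.e. 14.90 hours.

14.90 hours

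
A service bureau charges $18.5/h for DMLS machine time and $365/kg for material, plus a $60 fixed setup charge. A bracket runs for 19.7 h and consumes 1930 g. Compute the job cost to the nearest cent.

$1128.90

Machine cost: 18.5 × 19.7 → $364.45.
Feedstock cost = 365 × 1930/1000 = $704.45.
Adding setup: 364.45 + 704.45 + 60 → $1128.90.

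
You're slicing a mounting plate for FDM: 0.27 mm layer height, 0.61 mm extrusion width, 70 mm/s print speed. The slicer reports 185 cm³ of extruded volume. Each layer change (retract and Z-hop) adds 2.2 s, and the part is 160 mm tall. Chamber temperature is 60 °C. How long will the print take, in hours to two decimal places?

4.82 hours

Line area = 0.27 × 0.61, so 0.1647 mm².
Toolpath length = 185 cm³ / 0.1647 mm² = 185000 / 0.1647 = 1123254.4 mm.
Time extruding = 1123254.4 / 70 = 16046.5 s.
Number of layers: 160 / 0.27 → 593 (rounded up).
Layer-change overhead = 593 × 2.2, so 1304.6 s.
Altogether 16046.5 + 1304.6 = 17351.1 s, i.e. 4.82 hours.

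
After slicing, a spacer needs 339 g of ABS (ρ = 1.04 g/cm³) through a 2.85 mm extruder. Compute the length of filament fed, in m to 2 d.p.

Volume = 339 g / 1.04 g·cm⁻³ = 325.9615 cm³ = 325961.5 mm³.
Filament cross-section = π × (2.85/2)² = 6.3794 mm².
L = V/A = 325961.5/6.3794 = 51095.95 mm → 51.10 m.

51.10 m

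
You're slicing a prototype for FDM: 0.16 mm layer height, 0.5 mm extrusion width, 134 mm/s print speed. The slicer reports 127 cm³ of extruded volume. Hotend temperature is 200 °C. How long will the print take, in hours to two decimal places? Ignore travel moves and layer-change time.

Bead cross-section = 0.16 × 0.5 = 0.08 mm².
Total extruded path = 127000/0.08 = 1587500 mm.
Time extruding = 1587500 / 134 = 11847 s.
That's 11847 s → 3.29 hours.

3.29 hours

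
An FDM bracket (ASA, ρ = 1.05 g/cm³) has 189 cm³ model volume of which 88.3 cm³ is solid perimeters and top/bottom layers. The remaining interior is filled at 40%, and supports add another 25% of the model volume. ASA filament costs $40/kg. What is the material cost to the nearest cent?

$7.38

Volume inside the shell: 189 − 88.3 → 100.7 cm³.
Infill deposited = 0.40 × 100.7 = 40.28 cm³.
Support = 0.25 × 189, so 47.25 cm³.
Total extruded = 88.3 + 40.28 + 47.25, so 175.83 cm³.
Mass = 175.83 × 1.05 = 184.6215 g.
At $40/kg: 184.6215/1000 × 40 = $7.38.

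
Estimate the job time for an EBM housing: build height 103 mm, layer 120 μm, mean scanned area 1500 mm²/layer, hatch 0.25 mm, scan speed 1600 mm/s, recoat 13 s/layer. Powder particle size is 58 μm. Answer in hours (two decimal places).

Layers = ⌈103/0.12⌉ = 859.
Hatch length per layer = 1500 / 0.25, so 6000 mm.
Per-layer scan time = 6000 / 1600, so 3.75 s.
Time per layer: 3.75 + 13 → 16.75 s.
Total: 859 × 16.75 s = 14388.25 s → 4.00 hours.

4.00 hours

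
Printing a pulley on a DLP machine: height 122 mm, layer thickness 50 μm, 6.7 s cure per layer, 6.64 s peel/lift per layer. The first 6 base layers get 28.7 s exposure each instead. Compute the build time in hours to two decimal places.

9.08 hours

Layer count = ceil(122 / 0.05) = 2440.
Base layers = 6 × (28.7 + 6.64) = 212.04 s.
Regular layers = 2434 × (6.7 + 6.64) = 32469.56 s.
Sum: 212.04 + 32469.56 = 32681.6 s → 9.08 hours.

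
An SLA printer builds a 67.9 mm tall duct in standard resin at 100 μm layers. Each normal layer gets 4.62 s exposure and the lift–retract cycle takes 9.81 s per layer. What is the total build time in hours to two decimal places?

2.72 hours

Layers = ⌈67.9/0.1⌉ = 679.
Cycle time = 4.62 + 9.81, so 14.43 s.
Total = 679 × 14.43 = 9797.97 s = 2.72 hours.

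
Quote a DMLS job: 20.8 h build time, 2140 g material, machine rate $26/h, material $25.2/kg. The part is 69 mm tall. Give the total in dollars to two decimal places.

Machine cost: 26 × 20.8 → $540.80.
Material cost: 25.2 × 2140/1000 → $53.928.
Job cost: 540.80 + 53.928 = 594.728 ≈ $594.73.

$594.73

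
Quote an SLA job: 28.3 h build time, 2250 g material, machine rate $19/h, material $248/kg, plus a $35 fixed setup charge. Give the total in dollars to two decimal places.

Machine cost = 19 × 28.3, so $537.70.
Material cost = 248 × 2250/1000 = $558.00.
Total = 537.70 + 558.00 + 35 = $1130.70.

$1130.70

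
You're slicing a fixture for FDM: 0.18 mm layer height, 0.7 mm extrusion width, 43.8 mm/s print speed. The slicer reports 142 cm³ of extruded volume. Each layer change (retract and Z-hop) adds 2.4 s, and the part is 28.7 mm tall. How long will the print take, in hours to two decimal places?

7.25 hours

Bead cross-section = 0.18 × 0.7 = 0.126 mm².
Path length: 142000 mm³ / 0.126 mm² → 1126984.1 mm.
Extrusion time = 1126984.1 / 43.8 = 25730.2 s.
Layer count = ceil(28.7 / 0.18) = 160.
Z-hop total = 160 × 2.4 = 384 s.
Altogether 25730.2 + 384 = 26114.2 s, i.e. 7.25 hours.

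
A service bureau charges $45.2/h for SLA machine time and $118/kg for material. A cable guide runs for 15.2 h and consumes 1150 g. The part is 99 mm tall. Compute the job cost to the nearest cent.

$822.74

Machine-time cost = 45.2 × 15.2 = $687.04.
Material charge = 118 × 1150/1000 = $135.70.
Total = 687.04 + 135.70 = $822.74.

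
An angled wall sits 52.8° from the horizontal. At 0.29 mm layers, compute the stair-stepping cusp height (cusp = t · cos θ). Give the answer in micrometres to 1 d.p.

Cusp = layer height × cos(52.8°) = 0.29 × 0.6046 = 0.175334 mm = 175.3 μm.

175.3 μm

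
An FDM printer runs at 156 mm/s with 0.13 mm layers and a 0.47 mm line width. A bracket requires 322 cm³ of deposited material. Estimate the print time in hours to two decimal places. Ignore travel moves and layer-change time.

Bead cross-section = 0.13 × 0.47 = 0.0611 mm².
Path length: 322000 mm³ / 0.0611 mm² → 5270049.1 mm.
Extrusion time = 5270049.1 / 156 = 33782.4 s.
That's 33782.4 s → 9.38 hours.

9.38 hours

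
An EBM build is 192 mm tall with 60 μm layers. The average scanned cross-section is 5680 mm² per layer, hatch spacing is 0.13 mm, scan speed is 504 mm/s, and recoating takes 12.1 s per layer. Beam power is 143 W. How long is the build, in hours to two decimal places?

87.81 hours

Layers = ⌈192/0.06⌉ = 3200.
Per-layer scan distance = 5680 / 0.13, so 43692.3 mm.
Beam time per layer = 43692.3 / 504 = 86.6911 s.
Layer cycle = 86.6911 + 12.1 = 98.7911 s.
Total: 3200 × 98.7911 s = 316131.52 s → 87.81 hours.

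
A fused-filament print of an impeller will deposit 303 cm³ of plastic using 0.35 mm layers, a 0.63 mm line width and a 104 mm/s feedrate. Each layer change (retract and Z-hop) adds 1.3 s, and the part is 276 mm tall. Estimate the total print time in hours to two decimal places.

Extrusion cross-section = 0.35 × 0.63, so 0.2205 mm².
Toolpath length = 303 cm³ / 0.2205 mm² = 303000 / 0.2205 = 1374149.7 mm.
Extrusion time = 1374149.7 / 104, so 13213 s.
Number of layers: 276 / 0.35 → 789 (rounded up).
Non-print overhead: 789 × 1.3 → 1025.7 s.
Altogether 13213 + 1025.7 = 14238.7 s, i.e. 3.96 hours.

3.96 hours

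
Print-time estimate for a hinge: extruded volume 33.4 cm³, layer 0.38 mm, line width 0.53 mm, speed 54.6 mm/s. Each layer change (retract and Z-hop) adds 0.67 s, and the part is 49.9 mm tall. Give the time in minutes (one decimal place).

Bead cross-section = 0.38 × 0.53, so 0.2014 mm².
Total extruded path = 33400/0.2014 = 165839.1 mm.
Time extruding: 165839.1 / 54.6 → 3037.3 s.
Layers = ⌈49.9/0.38⌉ = 132.
Z-hop total: 132 × 0.67 → 88.44 s.
Altogether 3037.3 + 88.44 = 3125.74 s, i.e. 52.1 minutes.

52.1 minutes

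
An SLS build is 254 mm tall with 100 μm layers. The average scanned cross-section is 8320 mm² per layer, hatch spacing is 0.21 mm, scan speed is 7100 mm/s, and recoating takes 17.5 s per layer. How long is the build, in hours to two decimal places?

16.28 hours

Number of layers: 254 / 0.1 → 2540 (rounded up).
Hatch length per layer = 8320 / 0.21, so 39619 mm.
Laser time per layer: 39619 / 7100 → 5.5801 s.
Per-layer time = 5.5801 + 17.5, so 23.0801 s.
2540 layers × 23.0801 s/layer = 58623.454 s, i.e. 16.28 hours.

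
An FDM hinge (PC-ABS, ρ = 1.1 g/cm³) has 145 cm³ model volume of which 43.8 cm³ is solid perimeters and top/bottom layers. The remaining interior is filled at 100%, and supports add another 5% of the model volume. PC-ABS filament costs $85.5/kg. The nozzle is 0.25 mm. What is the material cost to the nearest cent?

$14.32

Interior volume: 145 − 43.8 → 101.2 cm³.
Infill volume: 1.00 × 101.2 → 101.2 cm³.
Support = 0.05 × 145 = 7.25 cm³.
Deposited volume = 43.8 + 101.2 + 7.25 = 152.25 cm³.
Mass = 152.25 × 1.1, so 167.475 g.
Cost = 167.475 g / 1000 × $85.5/kg = $14.32.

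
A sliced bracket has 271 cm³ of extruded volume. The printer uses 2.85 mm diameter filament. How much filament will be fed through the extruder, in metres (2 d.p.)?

Cross-section of 2.85 mm filament: π·(2.85/2)² = 6.3794 mm².
Length = 271 cm³ / 6.3794 mm² = 271000 / 6.3794 = 42480.48 mm = 42.48 m.

42.48 m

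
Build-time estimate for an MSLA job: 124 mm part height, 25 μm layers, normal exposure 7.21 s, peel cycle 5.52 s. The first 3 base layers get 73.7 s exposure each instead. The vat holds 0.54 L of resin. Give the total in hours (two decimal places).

Layer count = ceil(124 / 0.025) = 4960.
Bottom layers = 3 × (73.7 + 5.52), so 237.66 s.
Normal layers = 4957 × (7.21 + 5.52), so 63102.61 s.
Total = 237.66 + 63102.61 = 63340.27 s = 17.59 hours.

17.59 hours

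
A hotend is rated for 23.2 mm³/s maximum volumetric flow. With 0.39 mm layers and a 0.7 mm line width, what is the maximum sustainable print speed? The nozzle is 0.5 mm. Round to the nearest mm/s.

Bead cross-section = 0.39 × 0.7 = 0.273 mm².
Max speed = 23.2 / 0.273 = 84.98 ≈ 85 mm/s.

85 mm/s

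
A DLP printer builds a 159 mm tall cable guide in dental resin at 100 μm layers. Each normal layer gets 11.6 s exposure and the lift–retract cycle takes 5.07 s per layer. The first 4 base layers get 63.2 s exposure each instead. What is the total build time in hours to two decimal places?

Layers = ⌈159/0.1⌉ = 1590.
Bottom layers = 4 × (63.2 + 5.07), so 273.08 s.
Remaining layers = 1586 × (11.6 + 5.07), so 26438.62 s.
Sum: 273.08 + 26438.62 = 26711.7 s → 7.42 hours.

7.42 hours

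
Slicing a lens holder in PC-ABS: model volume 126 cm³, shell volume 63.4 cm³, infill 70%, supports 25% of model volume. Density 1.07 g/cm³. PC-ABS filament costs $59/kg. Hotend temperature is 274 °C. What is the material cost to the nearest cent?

$8.76

Interior volume = 126 − 63.4, so 62.6 cm³.
Infill volume = 0.70 × 62.6 = 43.82 cm³.
Support = 0.25 × 126 = 31.5 cm³.
Deposited volume = 63.4 + 43.82 + 31.5, so 138.72 cm³.
Mass: 138.72 × 1.07 → 148.4304 g.
At $59/kg: 148.4304/1000 × 59 = $8.76.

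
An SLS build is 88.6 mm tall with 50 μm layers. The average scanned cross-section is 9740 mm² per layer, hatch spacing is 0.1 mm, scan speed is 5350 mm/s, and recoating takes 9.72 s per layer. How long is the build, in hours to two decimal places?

13.75 hours

Layers = ⌈88.6/0.05⌉ = 1772.
Scan path per layer: 9740 / 0.1 → 97400 mm.
Scan time per layer = 97400 / 5350 = 18.2056 s.
Layer cycle: 18.2056 + 9.72 → 27.9256 s.
Build time = 1772 × 27.9256 = 49484.1632 s = 13.75 hours.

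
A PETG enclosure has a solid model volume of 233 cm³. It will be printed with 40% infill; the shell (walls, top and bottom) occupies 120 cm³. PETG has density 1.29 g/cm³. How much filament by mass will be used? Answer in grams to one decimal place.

213.1 g

Volume inside the shell: 233 − 120 → 113 cm³.
Deposited infill = 0.40 × 113, so 45.2 cm³.
Total extruded = 120 + 45.2 = 165.2 cm³.
Mass: 165.2 × 1.29 → 213.108 g.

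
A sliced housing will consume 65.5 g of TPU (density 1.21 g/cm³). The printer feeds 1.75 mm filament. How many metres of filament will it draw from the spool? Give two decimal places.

22.51 m

Volume = 65.5 g / 1.21 g·cm⁻³ = 54.1322 cm³ = 54132.2 mm³.
A = π r² = π × 0.875² = 2.4053 mm².
Length = 54132.2 / 2.4053 = 22505.38 mm = 22.51 m.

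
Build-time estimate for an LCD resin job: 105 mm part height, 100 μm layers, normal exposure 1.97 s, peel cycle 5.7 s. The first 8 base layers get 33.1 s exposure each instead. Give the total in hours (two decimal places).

Layer count = ceil(105 / 0.1) = 1050.
Bottom layers = 8 × (33.1 + 5.7), so 310.4 s.
Regular layers: 1042 × (1.97 + 5.7) → 7992.14 s.
Total = 310.4 + 7992.14 = 8302.54 s = 2.31 hours.

2.31 hours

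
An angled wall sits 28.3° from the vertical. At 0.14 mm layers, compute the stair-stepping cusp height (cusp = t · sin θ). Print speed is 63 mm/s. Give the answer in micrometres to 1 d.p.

66.4 μm

h_c = t·sin θ = 0.14 × 0.4741 = 0.066374 mm (66.4 μm).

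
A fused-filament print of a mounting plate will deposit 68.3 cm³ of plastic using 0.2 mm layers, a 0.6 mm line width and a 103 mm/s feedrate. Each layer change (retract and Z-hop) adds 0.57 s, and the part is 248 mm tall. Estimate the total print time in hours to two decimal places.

1.73 hours

Extrusion cross-section: 0.2 × 0.6 → 0.12 mm².
Toolpath length = 68.3 cm³ / 0.12 mm² = 68300 / 0.12 = 569166.7 mm.
Time extruding = 569166.7 / 103, so 5525.9 s.
Layer count = ceil(248 / 0.2) = 1240.
Layer-change overhead = 1240 × 0.57 = 706.8 s.
Total = 5525.9 + 706.8 = 6232.7 s = 1.73 hours.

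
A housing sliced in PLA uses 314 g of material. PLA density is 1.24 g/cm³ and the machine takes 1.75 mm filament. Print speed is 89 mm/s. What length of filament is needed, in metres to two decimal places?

105.28 m

Volume = 314 g / 1.24 g·cm⁻³ = 253.2258 cm³ = 253225.8 mm³.
Cross-section of 1.75 mm filament: π·(1.75/2)² = 2.4053 mm².
Length = 253225.8 / 2.4053 = 105278.26 mm = 105.28 m.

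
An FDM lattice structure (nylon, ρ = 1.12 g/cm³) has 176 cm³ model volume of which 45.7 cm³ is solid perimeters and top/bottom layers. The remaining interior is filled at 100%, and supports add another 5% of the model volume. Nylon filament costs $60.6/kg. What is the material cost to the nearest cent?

$12.54

Infill region = 176 − 45.7 = 130.3 cm³.
Infill deposited = 1.00 × 130.3, so 130.3 cm³.
Support: 0.05 × 176 → 8.8 cm³.
Total printed volume: 45.7 + 130.3 + 8.8 → 184.8 cm³.
Mass = 184.8 × 1.12, so 206.976 g.
Cost = 206.976 g / 1000 × $60.6/kg = $12.54.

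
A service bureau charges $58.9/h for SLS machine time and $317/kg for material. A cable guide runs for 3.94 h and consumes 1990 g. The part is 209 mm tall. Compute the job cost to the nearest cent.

Time charge = 58.9 × 3.94 = $232.066.
Feedstock cost: 317 × 1990/1000 → $630.83.
Job cost: 232.066 + 630.83 = 862.896 ≈ $862.90.

$862.90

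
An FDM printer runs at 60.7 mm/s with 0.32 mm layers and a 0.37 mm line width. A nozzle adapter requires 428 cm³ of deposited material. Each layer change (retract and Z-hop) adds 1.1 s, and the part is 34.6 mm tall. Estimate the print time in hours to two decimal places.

16.58 hours

Line area = 0.32 × 0.37 = 0.1184 mm².
Total extruded path = 428000/0.1184 = 3614864.9 mm.
Extrusion time = 3614864.9 / 60.7, so 59553 s.
Layers = ⌈34.6/0.32⌉ = 109.
Z-hop total = 109 × 1.1, so 119.9 s.
Total = 59553 + 119.9 = 59672.9 s = 16.58 hours.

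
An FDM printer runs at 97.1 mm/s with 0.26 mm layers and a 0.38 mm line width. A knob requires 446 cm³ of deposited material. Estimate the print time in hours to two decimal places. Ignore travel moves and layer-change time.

12.91 hours

Extrusion cross-section = 0.26 × 0.38, so 0.0988 mm².
Toolpath length = 446 cm³ / 0.0988 mm² = 446000 / 0.0988 = 4514170 mm.
Extrusion time = 4514170 / 97.1, so 46489.9 s.
That's 46489.9 s → 12.91 hours.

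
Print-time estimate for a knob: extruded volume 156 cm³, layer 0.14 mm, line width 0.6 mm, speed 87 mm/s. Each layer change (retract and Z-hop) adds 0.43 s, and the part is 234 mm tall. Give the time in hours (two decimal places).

Line area = 0.14 × 0.6, so 0.084 mm².
Path length: 156000 mm³ / 0.084 mm² → 1857142.9 mm.
Print-move time = 1857142.9 / 87, so 21346.5 s.
Layers = ⌈234/0.14⌉ = 1672.
Non-print overhead = 1672 × 0.43, so 718.96 s.
Altogether 21346.5 + 718.96 = 22065.46 s, i.e. 6.13 hours.

6.13 hours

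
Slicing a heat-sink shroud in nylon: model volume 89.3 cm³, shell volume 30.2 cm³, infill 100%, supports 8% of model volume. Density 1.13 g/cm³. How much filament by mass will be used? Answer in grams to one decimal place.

Interior volume: 89.3 − 30.2 → 59.1 cm³.
Infill volume = 1.00 × 59.1 = 59.1 cm³.
Support = 0.08 × 89.3 = 7.144 cm³.
Total printed volume: 30.2 + 59.1 + 7.144 → 96.444 cm³.
Mass = 96.444 × 1.13 = 108.98172 g.

109.0 g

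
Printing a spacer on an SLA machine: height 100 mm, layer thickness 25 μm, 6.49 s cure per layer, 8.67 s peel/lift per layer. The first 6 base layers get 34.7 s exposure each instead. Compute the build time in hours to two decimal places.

Layers = ⌈100/0.025⌉ = 4000.
Base layers = 6 × (34.7 + 8.67), so 260.22 s.
Regular layers: 3994 × (6.49 + 8.67) → 60549.04 s.
Total = 260.22 + 60549.04 = 60809.26 s = 16.89 hours.

16.89 hours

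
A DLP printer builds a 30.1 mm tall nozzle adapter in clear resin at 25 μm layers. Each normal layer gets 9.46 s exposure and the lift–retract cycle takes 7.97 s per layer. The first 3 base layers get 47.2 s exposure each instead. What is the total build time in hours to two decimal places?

5.86 hours

Layer count = ceil(30.1 / 0.025) = 1204.
Burn-in layers = 3 × (47.2 + 7.97) = 165.51 s.
Regular layers = 1201 × (9.46 + 7.97), so 20933.43 s.
Total = 165.51 + 20933.43 = 21098.94 s = 5.86 hours.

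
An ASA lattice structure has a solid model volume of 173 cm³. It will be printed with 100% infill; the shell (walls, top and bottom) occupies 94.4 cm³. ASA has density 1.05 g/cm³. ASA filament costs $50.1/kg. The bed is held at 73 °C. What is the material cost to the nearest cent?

Volume inside the shell: 173 − 94.4 → 78.6 cm³.
Deposited infill = 1.00 × 78.6, so 78.6 cm³.
Total extruded: 94.4 + 78.6 → 173 cm³.
Mass: 173 × 1.05 → 181.65 g.
At $50.1/kg: 181.65/1000 × 50.1 = $9.10.

$9.10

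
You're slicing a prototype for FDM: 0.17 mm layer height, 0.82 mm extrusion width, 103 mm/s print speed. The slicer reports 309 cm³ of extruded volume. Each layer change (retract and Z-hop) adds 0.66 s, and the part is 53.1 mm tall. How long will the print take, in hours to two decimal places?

Extrusion cross-section = 0.17 × 0.82 = 0.1394 mm².
Path length: 309000 mm³ / 0.1394 mm² → 2216642.8 mm.
Print-move time = 2216642.8 / 103, so 21520.8 s.
Layer count = ceil(53.1 / 0.17) = 313.
Z-hop total = 313 × 0.66 = 206.58 s.
Total = 21520.8 + 206.58 = 21727.38 s = 6.04 hours.

6.04 hours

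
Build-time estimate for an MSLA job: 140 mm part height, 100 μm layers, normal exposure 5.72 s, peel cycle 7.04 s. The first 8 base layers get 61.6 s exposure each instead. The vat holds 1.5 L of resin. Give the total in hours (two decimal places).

Layers = ⌈140/0.1⌉ = 1400.
Base layers: 8 × (61.6 + 7.04) → 549.12 s.
Regular layers: 1392 × (5.72 + 7.04) → 17761.92 s.
Total = 549.12 + 17761.92 = 18311.04 s = 5.09 hours.

5.09 hours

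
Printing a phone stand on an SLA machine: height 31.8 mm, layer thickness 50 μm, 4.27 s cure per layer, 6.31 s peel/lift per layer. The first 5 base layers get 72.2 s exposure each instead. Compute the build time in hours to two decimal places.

Layers = ⌈31.8/0.05⌉ = 636.
Bottom layers = 5 × (72.2 + 6.31), so 392.55 s.
Remaining layers = 631 × (4.27 + 6.31), so 6675.98 s.
Total = 392.55 + 6675.98 = 7068.53 s = 1.96 hours.

1.96 hours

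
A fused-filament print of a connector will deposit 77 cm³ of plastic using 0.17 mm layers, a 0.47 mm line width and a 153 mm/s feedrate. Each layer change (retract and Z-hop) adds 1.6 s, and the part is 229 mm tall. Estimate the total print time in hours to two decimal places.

2.35 hours

Line area = 0.17 × 0.47 = 0.0799 mm².
Path length: 77000 mm³ / 0.0799 mm² → 963704.6 mm.
Print-move time = 963704.6 / 153, so 6298.7 s.
Layer count = ceil(229 / 0.17) = 1348.
Layer-change overhead: 1348 × 1.6 → 2156.8 s.
Altogether 6298.7 + 2156.8 = 8455.5 s, i.e. 2.35 hours.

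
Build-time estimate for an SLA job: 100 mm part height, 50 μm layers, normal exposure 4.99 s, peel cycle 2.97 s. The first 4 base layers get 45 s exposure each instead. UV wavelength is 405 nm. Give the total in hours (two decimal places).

4.47 hours

Number of layers: 100 / 0.05 → 2000 (rounded up).
Burn-in layers = 4 × (45 + 2.97) = 191.88 s.
Remaining layers = 1996 × (4.99 + 2.97), so 15888.16 s.
Sum: 191.88 + 15888.16 = 16080.04 s → 4.47 hours.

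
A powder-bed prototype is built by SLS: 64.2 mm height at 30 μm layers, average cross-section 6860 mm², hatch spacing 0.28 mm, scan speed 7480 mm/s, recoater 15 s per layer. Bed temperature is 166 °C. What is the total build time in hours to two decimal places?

Layers = ⌈64.2/0.03⌉ = 2140.
Per-layer scan distance: 6860 / 0.28 → 24500 mm.
Laser time per layer = 24500 / 7480, so 3.2754 s.
Time per layer: 3.2754 + 15 → 18.2754 s.
Build time = 2140 × 18.2754 = 39109.356 s = 10.86 hours.

10.86 hours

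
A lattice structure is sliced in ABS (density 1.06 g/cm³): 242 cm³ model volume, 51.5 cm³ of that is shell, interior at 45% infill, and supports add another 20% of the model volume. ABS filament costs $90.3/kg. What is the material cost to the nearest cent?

$17.77

Interior volume: 242 − 51.5 → 190.5 cm³.
Deposited infill = 0.45 × 190.5, so 85.725 cm³.
Support = 0.20 × 242, so 48.4 cm³.
Total printed volume: 51.5 + 85.725 + 48.4 → 185.625 cm³.
Mass = 185.625 × 1.06, so 196.7625 g.
Cost = 196.7625 g / 1000 × $90.3/kg = $17.77.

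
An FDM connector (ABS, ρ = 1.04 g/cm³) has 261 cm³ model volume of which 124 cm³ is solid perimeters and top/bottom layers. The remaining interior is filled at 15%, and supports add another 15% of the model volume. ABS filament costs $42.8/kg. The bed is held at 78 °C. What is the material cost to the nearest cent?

$8.18

Volume inside the shell = 261 − 124 = 137 cm³.
Infill deposited = 0.15 × 137, so 20.55 cm³.
Support = 0.15 × 261 = 39.15 cm³.
Deposited volume: 124 + 20.55 + 39.15 → 183.7 cm³.
Mass = 183.7 × 1.04 = 191.048 g.
At $42.8/kg: 191.048/1000 × 42.8 = $8.18.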